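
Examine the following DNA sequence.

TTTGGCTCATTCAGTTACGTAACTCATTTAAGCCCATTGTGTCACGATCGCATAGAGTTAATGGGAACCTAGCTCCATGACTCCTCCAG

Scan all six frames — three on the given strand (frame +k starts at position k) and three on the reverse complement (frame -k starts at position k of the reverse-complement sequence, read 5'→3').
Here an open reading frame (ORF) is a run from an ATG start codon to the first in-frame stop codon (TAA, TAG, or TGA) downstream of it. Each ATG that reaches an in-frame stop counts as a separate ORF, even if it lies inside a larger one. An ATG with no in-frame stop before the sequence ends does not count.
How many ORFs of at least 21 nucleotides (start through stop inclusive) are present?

Reverse complement (5'→3'): CTGGAGGAGTCATGGAGCTAGGTTCCCATTAACTCTATGCGATCGTGACACAATGGGCTTAAATGAGTTACGTAACTGAATGAGCCAAA
Frame +1: TTT GGC TCA TTC AGT TAC GTA ACT CAT TTA AGC CCA TTG TGT CAC GAT CGC ATA GAG TTA ATG GGA ACC TAG CTC CAT GAC TCC TCC — ATG at 61, stop TAG at 70 → 12 nt.
Frame +2: TTG GCT CAT TCA GTT ACG TAA CTC ATT TAA GCC CAT TGT GTC ACG ATC GCA TAG AGT TAA TGG GAA CCT AGC TCC ATG ACT CCT CCA — no ATG→stop ORF.
Frame +3: TGG CTC ATT CAG TTA CGT AAC TCA TTT AAG CCC ATT GTG TCA CGA TCG CAT AGA GTT AAT GGG AAC CTA GCT CCA TGA CTC CTC CAG — no ATG→stop ORF.
Frame -1: CTG GAG GAG TCA TGG AGC TAG GTT CCC ATT AAC TCT ATG CGA TCG TGA CAC AAT GGG CTT AAA TGA GTT ACG TAA CTG AAT GAG CCA — ATG at 37, stop TGA at 46 → 12 nt.
Frame -2: TGG AGG AGT CAT GGA GCT AGG TTC CCA TTA ACT CTA TGC GAT CGT GAC ACA ATG GGC TTA AAT GAG TTA CGT AAC TGA ATG AGC CAA — ATG at 53, stop TGA at 77 → 27 nt.
Frame -3: GGA GGA GTC ATG GAG CTA GGT TCC CAT TAA CTC TAT GCG ATC GTG ACA CAA TGG GCT TAA ATG AGT TAC GTA ACT GAA TGA GCC AAA — ATG at 12, stop TAA at 30 → 21 nt; ATG at 63, stop TGA at 81 → 21 nt.
ORFs ≥ 21 nucleotides: frame -2 53–79 (27 nucleotides), frame -3 12–32 (21 nucleotides), frame -3 63–83 (21 nucleotides). Count = 3.

3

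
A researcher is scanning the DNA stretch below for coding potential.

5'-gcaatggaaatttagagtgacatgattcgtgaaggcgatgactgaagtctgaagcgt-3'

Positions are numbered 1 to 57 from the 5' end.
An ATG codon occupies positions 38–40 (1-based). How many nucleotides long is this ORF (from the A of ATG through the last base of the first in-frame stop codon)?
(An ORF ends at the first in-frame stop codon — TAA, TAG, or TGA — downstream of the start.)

Codons from position 38: ATG (38–40), ACT (41–43), GAA (44–46), GTC (47–49), TGA (50–52).
TGA is the first in-frame stop; ORF spans 38–52, 15 nucleotides.

15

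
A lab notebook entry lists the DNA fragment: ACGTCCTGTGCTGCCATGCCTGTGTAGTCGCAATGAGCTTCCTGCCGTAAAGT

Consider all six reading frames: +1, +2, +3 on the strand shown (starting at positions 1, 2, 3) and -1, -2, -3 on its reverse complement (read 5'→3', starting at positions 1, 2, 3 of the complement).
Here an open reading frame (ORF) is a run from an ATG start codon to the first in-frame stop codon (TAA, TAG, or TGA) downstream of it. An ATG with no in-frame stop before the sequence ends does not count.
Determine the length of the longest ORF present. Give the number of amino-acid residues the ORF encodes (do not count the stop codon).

5

Reverse complement (5'→3'): ACTTTACGGCAGGAAGCTCATTGCGACTACACAGGCATGGCAGCACAGGACGT
Frame +1: ACG TCC TGT GCT GCC ATG CCT GTG TAG TCG CAA TGA GCT TCC TGC CGT AAA — ATG at 16, stop TAG at 25 → 12 nt.
Frame +2: CGT CCT GTG CTG CCA TGC CTG TGT AGT CGC AAT GAG CTT CCT GCC GTA AAG — no ATG→stop ORF.
Frame +3: GTC CTG TGC TGC CAT GCC TGT GTA GTC GCA ATG AGC TTC CTG CCG TAA AGT — ATG at 33, stop TAA at 48 → 18 nt.
Frame -1: ACT TTA CGG CAG GAA GCT CAT TGC GAC TAC ACA GGC ATG GCA GCA CAG GAC — no ATG→stop ORF.
Frame -2: CTT TAC GGC AGG AAG CTC ATT GCG ACT ACA CAG GCA TGG CAG CAC AGG ACG — no ATG→stop ORF.
Frame -3: TTT ACG GCA GGA AGC TCA TTG CGA CTA CAC AGG CAT GGC AGC ACA GGA CGT — no ATG→stop ORF.
Longest: frame +3, positions 33–50, 18 nt = 6 codons = 5 aa. → 5 amino acids.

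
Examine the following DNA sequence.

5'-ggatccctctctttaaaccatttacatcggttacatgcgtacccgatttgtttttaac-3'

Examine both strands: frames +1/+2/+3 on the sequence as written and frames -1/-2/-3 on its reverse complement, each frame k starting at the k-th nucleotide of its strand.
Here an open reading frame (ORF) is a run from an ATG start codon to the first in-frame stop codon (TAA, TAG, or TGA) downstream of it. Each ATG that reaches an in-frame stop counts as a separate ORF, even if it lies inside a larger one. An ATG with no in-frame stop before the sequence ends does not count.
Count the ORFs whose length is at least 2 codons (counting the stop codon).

3

Reverse complement (5'→3'): GTTAAAAACAAATCGGGTACGCATGTAACCGATGTAAATGGTTTAAAGAGAGGGATCC
Frame +1: GGA TCC CTC TCT TTA AAC CAT TTA CAT CGG TTA CAT GCG TAC CCG ATT TGT TTT TAA — no ATG→stop ORF.
Frame +2: GAT CCC TCT CTT TAA ACC ATT TAC ATC GGT TAC ATG CGT ACC CGA TTT GTT TTT AAC — no ATG→stop ORF.
Frame +3: ATC CCT CTC TTT AAA CCA TTT ACA TCG GTT ACA TGC GTA CCC GAT TTG TTT TTA — no ATG→stop ORF.
Frame -1: GTT AAA AAC AAA TCG GGT ACG CAT GTA ACC GAT GTA AAT GGT TTA AAG AGA GGG ATC — no ATG→stop ORF.
Frame -2: TTA AAA ACA AAT CGG GTA CGC ATG TAA CCG ATG TAA ATG GTT TAA AGA GAG GGA TCC — ATG at 23, stop TAA at 26 → 6 nt; ATG at 32, stop TAA at 35 → 6 nt; ATG at 38, stop TAA at 44 → 9 nt.
Frame -3: TAA AAA CAA ATC GGG TAC GCA TGT AAC CGA TGT AAA TGG TTT AAA GAG AGG GAT — no ATG→stop ORF.
ORFs ≥ 2 codons: frame -2 23–28 (2 codons), frame -2 32–37 (2 codons), frame -2 38–46 (3 codons). Count = 3.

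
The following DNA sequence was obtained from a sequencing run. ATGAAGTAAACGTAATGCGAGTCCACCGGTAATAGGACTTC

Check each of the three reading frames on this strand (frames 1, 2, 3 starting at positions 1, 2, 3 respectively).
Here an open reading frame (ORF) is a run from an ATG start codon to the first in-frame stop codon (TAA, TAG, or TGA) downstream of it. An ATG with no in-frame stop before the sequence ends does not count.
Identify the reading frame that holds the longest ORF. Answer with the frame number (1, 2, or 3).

Frame 1: ATG AAG TAA ACG TAA TGC GAG TCC ACC GGT AAT AGG ACT — ATG at 1, stop TAA at 7 → 9 nt.
Frame 2: TGA AGT AAA CGT AAT GCG AGT CCA CCG GTA ATA GGA CTT — no ATG→stop ORF.
Frame 3: GAA GTA AAC GTA ATG CGA GTC CAC CGG TAA TAG GAC TTC — ATG at 15, stop TAA at 30 → 18 nt.
Longest ORF is 18 nt in frame 3 (positions 15–32).

3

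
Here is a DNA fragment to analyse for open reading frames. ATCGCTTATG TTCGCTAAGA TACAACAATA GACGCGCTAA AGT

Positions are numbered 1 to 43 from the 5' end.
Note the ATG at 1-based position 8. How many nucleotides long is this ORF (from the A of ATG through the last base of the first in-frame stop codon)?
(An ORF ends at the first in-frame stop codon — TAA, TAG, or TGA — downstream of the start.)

Codons from position 8: ATG (8–10), TTC (11–13), GCT (14–16), AAG (17–19), ATA (20–22), CAA (23–25), CAA (26–28), TAG (29–31).
TAG is the first in-frame stop; ORF spans 8–31, 24 nucleotides.

24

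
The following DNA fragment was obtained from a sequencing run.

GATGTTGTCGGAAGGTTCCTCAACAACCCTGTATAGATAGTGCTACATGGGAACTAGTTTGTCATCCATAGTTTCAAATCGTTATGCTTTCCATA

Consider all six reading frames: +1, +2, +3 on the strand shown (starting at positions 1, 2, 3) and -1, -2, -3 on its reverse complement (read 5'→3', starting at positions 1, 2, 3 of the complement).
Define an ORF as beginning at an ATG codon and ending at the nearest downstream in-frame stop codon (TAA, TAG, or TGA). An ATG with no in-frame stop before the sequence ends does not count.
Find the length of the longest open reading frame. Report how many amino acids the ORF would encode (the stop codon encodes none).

12

Reverse complement (5'→3'): TATGGAAAGCATAACGATTTGAAACTATGGATGACAAACTAGTTCCCATGTAGCACTATCTATACAGGGTTGTTGAGGAACCTTCCGACAACATC
Frame +1: GAT GTT GTC GGA AGG TTC CTC AAC AAC CCT GTA TAG ATA GTG CTA CAT GGG AAC TAG TTT GTC ATC CAT AGT TTC AAA TCG TTA TGC TTT CCA — no ATG→stop ORF.
Frame +2: ATG TTG TCG GAA GGT TCC TCA ACA ACC CTG TAT AGA TAG TGC TAC ATG GGA ACT AGT TTG TCA TCC ATA GTT TCA AAT CGT TAT GCT TTC CAT — ATG at 2, stop TAG at 38 → 39 nt.
Frame +3: TGT TGT CGG AAG GTT CCT CAA CAA CCC TGT ATA GAT AGT GCT ACA TGG GAA CTA GTT TGT CAT CCA TAG TTT CAA ATC GTT ATG CTT TCC ATA — no ATG→stop ORF.
Frame -1: TAT GGA AAG CAT AAC GAT TTG AAA CTA TGG ATG ACA AAC TAG TTC CCA TGT AGC ACT ATC TAT ACA GGG TTG TTG AGG AAC CTT CCG ACA ACA — ATG at 31, stop TAG at 40 → 12 nt.
Frame -2: ATG GAA AGC ATA ACG ATT TGA AAC TAT GGA TGA CAA ACT AGT TCC CAT GTA GCA CTA TCT ATA CAG GGT TGT TGA GGA ACC TTC CGA CAA CAT — ATG at 2, stop TGA at 20 → 21 nt.
Frame -3: TGG AAA GCA TAA CGA TTT GAA ACT ATG GAT GAC AAA CTA GTT CCC ATG TAG CAC TAT CTA TAC AGG GTT GTT GAG GAA CCT TCC GAC AAC ATC — ATG at 27, stop TAG at 51 → 27 nt; ATG at 48, stop TAG at 51 → 6 nt.
Longest: frame +2, positions 2–40, 39 nt = 13 codons = 12 aa. → 12 amino acids.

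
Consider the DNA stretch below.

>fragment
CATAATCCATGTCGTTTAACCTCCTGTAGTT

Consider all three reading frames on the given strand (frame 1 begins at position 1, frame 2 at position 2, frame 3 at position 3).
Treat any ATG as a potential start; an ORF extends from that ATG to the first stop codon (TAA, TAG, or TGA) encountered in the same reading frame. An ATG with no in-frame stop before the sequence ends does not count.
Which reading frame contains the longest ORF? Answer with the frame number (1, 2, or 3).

Frame 1: CAT AAT CCA TGT CGT TTA ACC TCC TGT AGT — no ATG→stop ORF.
Frame 2: ATA ATC CAT GTC GTT TAA CCT CCT GTA GTT — no ATG→stop ORF.
Frame 3: TAA TCC ATG TCG TTT AAC CTC CTG TAG — ATG at 9, stop TAG at 27 → 21 nt.
Longest ORF is 21 nt in frame 3 (positions 9–29).

3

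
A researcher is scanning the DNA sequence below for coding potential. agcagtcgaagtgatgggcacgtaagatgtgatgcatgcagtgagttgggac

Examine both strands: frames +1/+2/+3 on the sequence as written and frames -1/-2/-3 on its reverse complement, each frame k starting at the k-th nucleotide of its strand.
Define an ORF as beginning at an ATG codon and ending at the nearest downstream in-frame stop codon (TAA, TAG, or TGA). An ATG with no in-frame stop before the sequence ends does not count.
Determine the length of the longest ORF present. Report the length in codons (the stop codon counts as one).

4

Reverse complement (5'→3'): GTCCCAACTCACTGCATGCATCACATCTTACGTGCCCATCACTTCGACTGCT
Frame +1: AGC AGT CGA AGT GAT GGG CAC GTA AGA TGT GAT GCA TGC AGT GAG TTG GGA — no ATG→stop ORF.
Frame +2: GCA GTC GAA GTG ATG GGC ACG TAA GAT GTG ATG CAT GCA GTG AGT TGG GAC — ATG at 14, stop TAA at 23 → 12 nt.
Frame +3: CAG TCG AAG TGA TGG GCA CGT AAG ATG TGA TGC ATG CAG TGA GTT GGG — ATG at 27, stop TGA at 30 → 6 nt; ATG at 36, stop TGA at 42 → 9 nt.
Frame -1: GTC CCA ACT CAC TGC ATG CAT CAC ATC TTA CGT GCC CAT CAC TTC GAC TGC — no ATG→stop ORF.
Frame -2: TCC CAA CTC ACT GCA TGC ATC ACA TCT TAC GTG CCC ATC ACT TCG ACT GCT — no ATG→stop ORF.
Frame -3: CCC AAC TCA CTG CAT GCA TCA CAT CTT ACG TGC CCA TCA CTT CGA CTG — no ATG→stop ORF.
Longest: frame +2, positions 14–25, 12 nt = 4 codons = 3 aa. → 4 codons.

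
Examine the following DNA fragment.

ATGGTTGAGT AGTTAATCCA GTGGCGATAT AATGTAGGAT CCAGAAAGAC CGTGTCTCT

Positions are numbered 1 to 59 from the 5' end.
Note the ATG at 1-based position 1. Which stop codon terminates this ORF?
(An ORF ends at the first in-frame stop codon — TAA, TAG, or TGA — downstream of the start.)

Codons from position 1: ATG (1–3), GTT (4–6), GAG (7–9), TAG (10–12).
The first in-frame stop codon is TAG.

TAG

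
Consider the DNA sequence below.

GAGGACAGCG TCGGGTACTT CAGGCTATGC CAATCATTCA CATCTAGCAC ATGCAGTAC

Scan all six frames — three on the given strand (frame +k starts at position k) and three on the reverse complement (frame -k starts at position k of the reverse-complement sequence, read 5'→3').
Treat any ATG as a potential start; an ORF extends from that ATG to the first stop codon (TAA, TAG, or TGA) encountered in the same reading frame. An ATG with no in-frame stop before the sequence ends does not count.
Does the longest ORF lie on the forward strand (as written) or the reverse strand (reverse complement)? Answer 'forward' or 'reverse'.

Reverse complement (5'→3'): GTACTGCATGTGCTAGATGTGAATGATTGGCATAGCCTGAAGTACCCGACGCTGTCCTC
Frame +1: GAG GAC AGC GTC GGG TAC TTC AGG CTA TGC CAA TCA TTC ACA TCT AGC ACA TGC AGT — no ATG→stop ORF.
Frame +2: AGG ACA GCG TCG GGT ACT TCA GGC TAT GCC AAT CAT TCA CAT CTA GCA CAT GCA GTA — no ATG→stop ORF.
Frame +3: GGA CAG CGT CGG GTA CTT CAG GCT ATG CCA ATC ATT CAC ATC TAG CAC ATG CAG TAC — ATG at 27, stop TAG at 45 → 21 nt.
Frame -1: GTA CTG CAT GTG CTA GAT GTG AAT GAT TGG CAT AGC CTG AAG TAC CCG ACG CTG TCC — no ATG→stop ORF.
Frame -2: TAC TGC ATG TGC TAG ATG TGA ATG ATT GGC ATA GCC TGA AGT ACC CGA CGC TGT CCT — ATG at 8, stop TAG at 14 → 9 nt; ATG at 17, stop TGA at 20 → 6 nt; ATG at 23, stop TGA at 38 → 18 nt.
Frame -3: ACT GCA TGT GCT AGA TGT GAA TGA TTG GCA TAG CCT GAA GTA CCC GAC GCT GTC CTC — no ATG→stop ORF.
Forward-strand max 21 nt; reverse-strand max 18 nt. The forward strand has the longer ORF.

forward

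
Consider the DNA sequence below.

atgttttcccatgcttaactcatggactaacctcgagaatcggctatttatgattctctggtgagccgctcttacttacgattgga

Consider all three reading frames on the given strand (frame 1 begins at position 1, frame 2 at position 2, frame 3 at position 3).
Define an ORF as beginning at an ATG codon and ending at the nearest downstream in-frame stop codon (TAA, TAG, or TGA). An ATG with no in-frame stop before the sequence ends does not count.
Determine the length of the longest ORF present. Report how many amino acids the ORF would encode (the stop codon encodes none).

17

Frame 1: ATG TTT TCC CAT GCT TAA CTC ATG GAC TAA CCT CGA GAA TCG GCT ATT TAT GAT TCT CTG GTG AGC CGC TCT TAC TTA CGA TTG — ATG at 1, stop TAA at 16 → 18 nt; ATG at 22, stop TAA at 28 → 9 nt.
Frame 2: TGT TTT CCC ATG CTT AAC TCA TGG ACT AAC CTC GAG AAT CGG CTA TTT ATG ATT CTC TGG TGA GCC GCT CTT ACT TAC GAT TGG — ATG at 11, stop TGA at 62 → 54 nt; ATG at 50, stop TGA at 62 → 15 nt.
Frame 3: GTT TTC CCA TGC TTA ACT CAT GGA CTA ACC TCG AGA ATC GGC TAT TTA TGA TTC TCT GGT GAG CCG CTC TTA CTT ACG ATT GGA — no ATG→stop ORF.
Longest: frame 2, positions 11–64, 54 nt = 18 codons = 17 aa. → 17 amino acids.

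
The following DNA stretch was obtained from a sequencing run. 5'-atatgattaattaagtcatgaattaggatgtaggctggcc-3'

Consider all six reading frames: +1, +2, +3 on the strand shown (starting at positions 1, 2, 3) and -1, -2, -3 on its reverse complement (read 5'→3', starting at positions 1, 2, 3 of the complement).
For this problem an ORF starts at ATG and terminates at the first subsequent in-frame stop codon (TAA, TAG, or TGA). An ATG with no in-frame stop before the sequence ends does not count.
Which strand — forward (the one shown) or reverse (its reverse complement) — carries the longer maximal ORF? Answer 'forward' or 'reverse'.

forward

Reverse complement (5'→3'): GGCCAGCCTACATCCTAATTCATGACTTAATTAATCATAT
Frame +1: ATA TGA TTA ATT AAG TCA TGA ATT AGG ATG TAG GCT GGC — ATG at 28, stop TAG at 31 → 6 nt.
Frame +2: TAT GAT TAA TTA AGT CAT GAA TTA GGA TGT AGG CTG GCC — no ATG→stop ORF.
Frame +3: ATG ATT AAT TAA GTC ATG AAT TAG GAT GTA GGC TGG — ATG at 3, stop TAA at 12 → 12 nt; ATG at 18, stop TAG at 24 → 9 nt.
Frame -1: GGC CAG CCT ACA TCC TAA TTC ATG ACT TAA TTA ATC ATA — ATG at 22, stop TAA at 28 → 9 nt.
Frame -2: GCC AGC CTA CAT CCT AAT TCA TGA CTT AAT TAA TCA TAT — no ATG→stop ORF.
Frame -3: CCA GCC TAC ATC CTA ATT CAT GAC TTA ATT AAT CAT — no ATG→stop ORF.
Forward-strand max 12 nt; reverse-strand max 9 nt. The forward strand has the longer ORF.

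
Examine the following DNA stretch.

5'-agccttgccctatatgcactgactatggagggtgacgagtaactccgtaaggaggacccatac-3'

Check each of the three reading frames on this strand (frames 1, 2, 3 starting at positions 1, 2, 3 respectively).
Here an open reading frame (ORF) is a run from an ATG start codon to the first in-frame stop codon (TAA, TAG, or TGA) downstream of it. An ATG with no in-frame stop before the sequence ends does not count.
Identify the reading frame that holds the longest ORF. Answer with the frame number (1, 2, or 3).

1

Frame 1: AGC CTT GCC CTA TAT GCA CTG ACT ATG GAG GGT GAC GAG TAA CTC CGT AAG GAG GAC CCA TAC — ATG at 25, stop TAA at 40 → 18 nt.
Frame 2: GCC TTG CCC TAT ATG CAC TGA CTA TGG AGG GTG ACG AGT AAC TCC GTA AGG AGG ACC CAT — ATG at 14, stop TGA at 20 → 9 nt.
Frame 3: CCT TGC CCT ATA TGC ACT GAC TAT GGA GGG TGA CGA GTA ACT CCG TAA GGA GGA CCC ATA — no ATG→stop ORF.
Longest ORF is 18 nt in frame 1 (positions 25–42).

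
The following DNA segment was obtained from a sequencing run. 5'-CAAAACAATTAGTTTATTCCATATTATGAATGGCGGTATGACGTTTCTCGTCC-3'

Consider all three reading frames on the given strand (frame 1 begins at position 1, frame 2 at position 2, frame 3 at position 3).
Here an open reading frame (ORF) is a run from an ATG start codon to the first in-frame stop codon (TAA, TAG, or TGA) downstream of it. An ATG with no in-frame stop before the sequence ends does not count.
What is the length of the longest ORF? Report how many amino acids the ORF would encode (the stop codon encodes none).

Frame 1: CAA AAC AAT TAG TTT ATT CCA TAT TAT GAA TGG CGG TAT GAC GTT TCT CGT — no ATG→stop ORF.
Frame 2: AAA ACA ATT AGT TTA TTC CAT ATT ATG AAT GGC GGT ATG ACG TTT CTC GTC — no ATG→stop ORF.
Frame 3: AAA CAA TTA GTT TAT TCC ATA TTA TGA ATG GCG GTA TGA CGT TTC TCG TCC — ATG at 30, stop TGA at 39 → 12 nt.
Longest: frame 3, positions 30–41, 12 nt = 4 codons = 3 aa. → 3 amino acids.

3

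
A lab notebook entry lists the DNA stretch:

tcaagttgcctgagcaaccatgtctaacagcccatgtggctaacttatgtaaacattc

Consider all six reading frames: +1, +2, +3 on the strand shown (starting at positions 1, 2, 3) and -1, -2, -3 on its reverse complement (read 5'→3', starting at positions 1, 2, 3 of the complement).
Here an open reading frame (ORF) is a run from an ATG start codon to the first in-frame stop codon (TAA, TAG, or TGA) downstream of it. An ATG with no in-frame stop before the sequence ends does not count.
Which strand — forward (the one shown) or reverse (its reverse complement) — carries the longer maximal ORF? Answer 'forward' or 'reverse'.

Reverse complement (5'→3'): GAATGTTTACATAAGTTAGCCACATGGGCTGTTAGACATGGTTGCTCAGGCAACTTGA
Frame +1: TCA AGT TGC CTG AGC AAC CAT GTC TAA CAG CCC ATG TGG CTA ACT TAT GTA AAC ATT — no ATG→stop ORF.
Frame +2: CAA GTT GCC TGA GCA ACC ATG TCT AAC AGC CCA TGT GGC TAA CTT ATG TAA ACA TTC — ATG at 20, stop TAA at 41 → 24 nt; ATG at 47, stop TAA at 50 → 6 nt.
Frame +3: AAG TTG CCT GAG CAA CCA TGT CTA ACA GCC CAT GTG GCT AAC TTA TGT AAA CAT — no ATG→stop ORF.
Frame -1: GAA TGT TTA CAT AAG TTA GCC ACA TGG GCT GTT AGA CAT GGT TGC TCA GGC AAC TTG — no ATG→stop ORF.
Frame -2: AAT GTT TAC ATA AGT TAG CCA CAT GGG CTG TTA GAC ATG GTT GCT CAG GCA ACT TGA — ATG at 38, stop TGA at 56 → 21 nt.
Frame -3: ATG TTT ACA TAA GTT AGC CAC ATG GGC TGT TAG ACA TGG TTG CTC AGG CAA CTT — ATG at 3, stop TAA at 12 → 12 nt; ATG at 24, stop TAG at 33 → 12 nt.
Forward-strand max 24 nt; reverse-strand max 21 nt. The forward strand has the longer ORF.

forward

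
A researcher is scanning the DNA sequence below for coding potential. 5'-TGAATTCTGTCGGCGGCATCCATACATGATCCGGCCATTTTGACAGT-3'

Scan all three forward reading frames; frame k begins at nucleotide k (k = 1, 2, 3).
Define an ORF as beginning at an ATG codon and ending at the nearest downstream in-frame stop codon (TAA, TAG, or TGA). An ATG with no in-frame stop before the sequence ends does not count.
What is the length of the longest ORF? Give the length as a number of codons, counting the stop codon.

6

Frame 1: TGA ATT CTG TCG GCG GCA TCC ATA CAT GAT CCG GCC ATT TTG ACA — no ATG→stop ORF.
Frame 2: GAA TTC TGT CGG CGG CAT CCA TAC ATG ATC CGG CCA TTT TGA CAG — ATG at 26, stop TGA at 41 → 18 nt.
Frame 3: AAT TCT GTC GGC GGC ATC CAT ACA TGA TCC GGC CAT TTT GAC AGT — no ATG→stop ORF.
Longest: frame 2, positions 26–43, 18 nt = 6 codons = 5 aa. → 6 codons.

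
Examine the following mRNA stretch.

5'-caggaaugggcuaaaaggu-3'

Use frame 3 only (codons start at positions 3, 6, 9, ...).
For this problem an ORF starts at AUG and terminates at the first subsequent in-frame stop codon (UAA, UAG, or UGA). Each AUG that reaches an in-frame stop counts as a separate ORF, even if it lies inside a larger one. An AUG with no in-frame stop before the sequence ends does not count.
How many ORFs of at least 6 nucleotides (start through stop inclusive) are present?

1

Frame 3: GGA AUG GGC UAA AAG — AUG at 6, stop UAA at 12 → 9 nt.
ORFs ≥ 6 nucleotides: frame 3 6–14 (9 nucleotides). Count = 1.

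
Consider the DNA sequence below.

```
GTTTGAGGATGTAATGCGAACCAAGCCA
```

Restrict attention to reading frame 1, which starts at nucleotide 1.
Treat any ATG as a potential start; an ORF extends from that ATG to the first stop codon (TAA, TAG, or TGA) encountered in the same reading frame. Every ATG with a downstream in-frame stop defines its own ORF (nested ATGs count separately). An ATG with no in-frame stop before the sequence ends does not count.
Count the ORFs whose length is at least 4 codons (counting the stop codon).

Frame 1: GTT TGA GGA TGT AAT GCG AAC CAA GCC — no ATG→stop ORF.
No ORF reaches 4 codons. Count = 0.

0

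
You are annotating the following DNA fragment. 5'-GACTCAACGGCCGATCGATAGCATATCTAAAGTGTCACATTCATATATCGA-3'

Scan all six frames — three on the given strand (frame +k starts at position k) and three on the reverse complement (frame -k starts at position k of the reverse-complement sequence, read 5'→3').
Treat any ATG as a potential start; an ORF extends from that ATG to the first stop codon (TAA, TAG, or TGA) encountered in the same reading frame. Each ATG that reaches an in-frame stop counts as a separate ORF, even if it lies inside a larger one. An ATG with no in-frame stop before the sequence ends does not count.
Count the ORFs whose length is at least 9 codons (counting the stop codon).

0

Reverse complement (5'→3'): TCGATATATGAATGTGACACTTTAGATATGCTATCGATCGGCCGTTGAGTC
Frame +1: GAC TCA ACG GCC GAT CGA TAG CAT ATC TAA AGT GTC ACA TTC ATA TAT CGA — no ATG→stop ORF.
Frame +2: ACT CAA CGG CCG ATC GAT AGC ATA TCT AAA GTG TCA CAT TCA TAT ATC — no ATG→stop ORF.
Frame +3: CTC AAC GGC CGA TCG ATA GCA TAT CTA AAG TGT CAC ATT CAT ATA TCG — no ATG→stop ORF.
Frame -1: TCG ATA TAT GAA TGT GAC ACT TTA GAT ATG CTA TCG ATC GGC CGT TGA GTC — ATG at 28, stop TGA at 46 → 21 nt.
Frame -2: CGA TAT ATG AAT GTG ACA CTT TAG ATA TGC TAT CGA TCG GCC GTT GAG — ATG at 8, stop TAG at 23 → 18 nt.
Frame -3: GAT ATA TGA ATG TGA CAC TTT AGA TAT GCT ATC GAT CGG CCG TTG AGT — ATG at 12, stop TGA at 15 → 6 nt.
No ORF reaches 9 codons. Count = 0.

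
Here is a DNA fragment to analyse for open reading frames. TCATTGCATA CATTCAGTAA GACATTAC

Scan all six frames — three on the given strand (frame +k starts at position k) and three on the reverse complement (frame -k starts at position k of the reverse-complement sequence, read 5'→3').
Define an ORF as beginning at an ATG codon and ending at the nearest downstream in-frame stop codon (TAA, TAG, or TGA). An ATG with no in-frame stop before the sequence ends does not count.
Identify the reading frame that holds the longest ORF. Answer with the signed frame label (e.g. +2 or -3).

-1

Reverse complement (5'→3'): GTAATGTCTTACTGAATGTATGCAATGA
Frame +1: TCA TTG CAT ACA TTC AGT AAG ACA TTA — no ATG→stop ORF.
Frame +2: CAT TGC ATA CAT TCA GTA AGA CAT TAC — no ATG→stop ORF.
Frame +3: ATT GCA TAC ATT CAG TAA GAC ATT — no ATG→stop ORF.
Frame -1: GTA ATG TCT TAC TGA ATG TAT GCA ATG — ATG at 4, stop TGA at 13 → 12 nt.
Frame -2: TAA TGT CTT ACT GAA TGT ATG CAA TGA — ATG at 20, stop TGA at 26 → 9 nt.
Frame -3: AAT GTC TTA CTG AAT GTA TGC AAT — no ATG→stop ORF.
Longest ORF is 12 nt in frame -1 (positions 4–15).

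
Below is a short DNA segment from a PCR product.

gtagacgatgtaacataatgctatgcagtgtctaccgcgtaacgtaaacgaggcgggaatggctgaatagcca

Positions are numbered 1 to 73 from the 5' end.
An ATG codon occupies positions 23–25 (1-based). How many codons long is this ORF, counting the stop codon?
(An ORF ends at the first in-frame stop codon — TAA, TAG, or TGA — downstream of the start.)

Codons from position 23: ATG (23–25), CAG (26–28), TGT (29–31), CTA (32–34), CCG (35–37), CGT (38–40), AAC (41–43), GTA (44–46), AAC (47–49), GAG (50–52), GCG (53–55), GGA (56–58), ATG (59–61), GCT (62–64), GAA (65–67), TAG (68–70).
TAG is the first in-frame stop; that's 16 codons including the stop.

16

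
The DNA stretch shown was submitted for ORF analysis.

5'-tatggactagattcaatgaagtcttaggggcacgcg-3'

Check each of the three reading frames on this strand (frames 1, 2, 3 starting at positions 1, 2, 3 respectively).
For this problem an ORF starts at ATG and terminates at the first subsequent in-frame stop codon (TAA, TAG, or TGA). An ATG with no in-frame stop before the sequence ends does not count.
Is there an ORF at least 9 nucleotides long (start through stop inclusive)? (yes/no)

yes

Frame 1: TAT GGA CTA GAT TCA ATG AAG TCT TAG GGG CAC GCG — ATG at 16, stop TAG at 25 → 12 nt.
Frame 2: ATG GAC TAG ATT CAA TGA AGT CTT AGG GGC ACG — ATG at 2, stop TAG at 8 → 9 nt.
Frame 3: TGG ACT AGA TTC AAT GAA GTC TTA GGG GCA CGC — no ATG→stop ORF.
Frame 1 has an ORF of 12 nucleotides (positions 16–27) ≥ 9, so yes.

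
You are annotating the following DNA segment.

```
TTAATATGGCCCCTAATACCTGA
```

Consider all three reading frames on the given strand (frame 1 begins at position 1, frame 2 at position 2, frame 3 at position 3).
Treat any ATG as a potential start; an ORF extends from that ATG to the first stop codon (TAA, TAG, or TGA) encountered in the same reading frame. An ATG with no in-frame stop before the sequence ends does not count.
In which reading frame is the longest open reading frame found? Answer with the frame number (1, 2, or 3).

Frame 1: TTA ATA TGG CCC CTA ATA CCT — no ATG→stop ORF.
Frame 2: TAA TAT GGC CCC TAA TAC CTG — no ATG→stop ORF.
Frame 3: AAT ATG GCC CCT AAT ACC TGA — ATG at 6, stop TGA at 21 → 18 nt.
Longest ORF is 18 nt in frame 3 (positions 6–23).

3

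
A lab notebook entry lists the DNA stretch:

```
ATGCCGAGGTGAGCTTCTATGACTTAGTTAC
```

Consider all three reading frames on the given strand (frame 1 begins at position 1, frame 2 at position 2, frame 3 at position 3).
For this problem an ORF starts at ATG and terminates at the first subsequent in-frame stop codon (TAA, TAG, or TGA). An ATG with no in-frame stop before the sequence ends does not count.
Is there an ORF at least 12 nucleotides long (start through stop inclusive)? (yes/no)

Frame 1: ATG CCG AGG TGA GCT TCT ATG ACT TAG TTA — ATG at 1, stop TGA at 10 → 12 nt; ATG at 19, stop TAG at 25 → 9 nt.
Frame 2: TGC CGA GGT GAG CTT CTA TGA CTT AGT TAC — no ATG→stop ORF.
Frame 3: GCC GAG GTG AGC TTC TAT GAC TTA GTT — no ATG→stop ORF.
Frame 1 has an ORF of 12 nucleotides (positions 1–12) ≥ 12, so yes.

yes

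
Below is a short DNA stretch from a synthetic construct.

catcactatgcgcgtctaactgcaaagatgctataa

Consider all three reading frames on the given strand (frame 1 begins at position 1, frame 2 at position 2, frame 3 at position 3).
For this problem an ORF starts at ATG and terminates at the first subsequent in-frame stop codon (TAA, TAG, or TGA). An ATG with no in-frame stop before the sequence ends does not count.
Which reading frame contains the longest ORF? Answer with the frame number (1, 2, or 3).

2

Frame 1: CAT CAC TAT GCG CGT CTA ACT GCA AAG ATG CTA TAA — ATG at 28, stop TAA at 34 → 9 nt.
Frame 2: ATC ACT ATG CGC GTC TAA CTG CAA AGA TGC TAT — ATG at 8, stop TAA at 17 → 12 nt.
Frame 3: TCA CTA TGC GCG TCT AAC TGC AAA GAT GCT ATA — no ATG→stop ORF.
Longest ORF is 12 nt in frame 2 (positions 8–19).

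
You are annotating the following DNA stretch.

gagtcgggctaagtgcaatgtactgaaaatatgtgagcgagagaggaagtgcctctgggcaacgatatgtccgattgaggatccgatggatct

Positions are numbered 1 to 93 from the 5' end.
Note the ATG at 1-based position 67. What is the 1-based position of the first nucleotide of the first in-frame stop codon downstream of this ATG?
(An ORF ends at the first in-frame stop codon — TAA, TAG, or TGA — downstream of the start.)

76

Codons from position 67: ATG (67–69), TCC (70–72), GAT (73–75), TGA (76–78).
TGA is a stop codon; it begins at position 76.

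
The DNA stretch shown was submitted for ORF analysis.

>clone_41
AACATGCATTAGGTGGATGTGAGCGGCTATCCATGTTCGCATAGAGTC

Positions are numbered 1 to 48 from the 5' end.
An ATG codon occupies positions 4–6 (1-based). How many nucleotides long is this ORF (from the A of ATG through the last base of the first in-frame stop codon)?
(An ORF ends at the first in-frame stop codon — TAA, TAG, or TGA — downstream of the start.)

Codons from position 4: ATG (4–6), CAT (7–9), TAG (10–12).
TAG is the first in-frame stop; ORF spans 4–12, 9 nucleotides.

9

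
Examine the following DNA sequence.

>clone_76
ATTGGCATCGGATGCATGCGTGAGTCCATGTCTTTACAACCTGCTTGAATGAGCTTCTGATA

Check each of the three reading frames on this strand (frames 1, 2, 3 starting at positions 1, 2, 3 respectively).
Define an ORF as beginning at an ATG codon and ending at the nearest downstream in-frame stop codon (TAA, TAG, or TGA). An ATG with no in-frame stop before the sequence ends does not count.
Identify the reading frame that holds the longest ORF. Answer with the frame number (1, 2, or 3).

Frame 1: ATT GGC ATC GGA TGC ATG CGT GAG TCC ATG TCT TTA CAA CCT GCT TGA ATG AGC TTC TGA — ATG at 16, stop TGA at 46 → 33 nt; ATG at 28, stop TGA at 46 → 21 nt; ATG at 49, stop TGA at 58 → 12 nt.
Frame 2: TTG GCA TCG GAT GCA TGC GTG AGT CCA TGT CTT TAC AAC CTG CTT GAA TGA GCT TCT GAT — no ATG→stop ORF.
Frame 3: TGG CAT CGG ATG CAT GCG TGA GTC CAT GTC TTT ACA ACC TGC TTG AAT GAG CTT CTG ATA — ATG at 12, stop TGA at 21 → 12 nt.
Longest ORF is 33 nt in frame 1 (positions 16–48).

1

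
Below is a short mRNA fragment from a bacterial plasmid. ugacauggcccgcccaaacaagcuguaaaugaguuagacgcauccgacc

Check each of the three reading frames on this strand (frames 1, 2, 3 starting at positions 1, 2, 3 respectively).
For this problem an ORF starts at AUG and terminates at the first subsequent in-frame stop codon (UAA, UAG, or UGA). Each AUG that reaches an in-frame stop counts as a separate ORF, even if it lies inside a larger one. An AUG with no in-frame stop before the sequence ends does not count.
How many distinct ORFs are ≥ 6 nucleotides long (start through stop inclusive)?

Frame 1: UGA CAU GGC CCG CCC AAA CAA GCU GUA AAU GAG UUA GAC GCA UCC GAC — no AUG→stop ORF.
Frame 2: GAC AUG GCC CGC CCA AAC AAG CUG UAA AUG AGU UAG ACG CAU CCG ACC — AUG at 5, stop UAA at 26 → 24 nt; AUG at 29, stop UAG at 35 → 9 nt.
Frame 3: ACA UGG CCC GCC CAA ACA AGC UGU AAA UGA GUU AGA CGC AUC CGA — no AUG→stop ORF.
ORFs ≥ 6 nucleotides: frame 2 5–28 (24 nucleotides), frame 2 29–37 (9 nucleotides). Count = 2.

2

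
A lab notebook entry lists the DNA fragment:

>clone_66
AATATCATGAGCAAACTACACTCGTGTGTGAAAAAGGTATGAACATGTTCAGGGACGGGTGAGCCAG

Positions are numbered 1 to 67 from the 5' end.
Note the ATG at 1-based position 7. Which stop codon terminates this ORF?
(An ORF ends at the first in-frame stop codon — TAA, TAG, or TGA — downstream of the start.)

Codons from position 7: ATG (7–9), AGC (10–12), AAA (13–15), CTA (16–18), CAC (19–21), TCG (22–24), TGT (25–27), GTG (28–30), AAA (31–33), AAG (34–36), GTA (37–39), TGA (40–42).
The first in-frame stop codon is TGA.

TGA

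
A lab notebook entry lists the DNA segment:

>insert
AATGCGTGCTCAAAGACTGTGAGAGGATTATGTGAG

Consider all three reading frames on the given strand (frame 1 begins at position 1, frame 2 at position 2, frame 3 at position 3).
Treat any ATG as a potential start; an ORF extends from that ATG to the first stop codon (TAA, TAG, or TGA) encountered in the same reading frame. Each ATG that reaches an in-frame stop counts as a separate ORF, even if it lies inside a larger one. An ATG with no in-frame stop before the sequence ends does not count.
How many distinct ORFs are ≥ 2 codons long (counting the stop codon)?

2

Frame 1: AAT GCG TGC TCA AAG ACT GTG AGA GGA TTA TGT GAG — no ATG→stop ORF.
Frame 2: ATG CGT GCT CAA AGA CTG TGA GAG GAT TAT GTG — ATG at 2, stop TGA at 20 → 21 nt.
Frame 3: TGC GTG CTC AAA GAC TGT GAG AGG ATT ATG TGA — ATG at 30, stop TGA at 33 → 6 nt.
ORFs ≥ 2 codons: frame 2 2–22 (7 codons), frame 3 30–35 (2 codons). Count = 2.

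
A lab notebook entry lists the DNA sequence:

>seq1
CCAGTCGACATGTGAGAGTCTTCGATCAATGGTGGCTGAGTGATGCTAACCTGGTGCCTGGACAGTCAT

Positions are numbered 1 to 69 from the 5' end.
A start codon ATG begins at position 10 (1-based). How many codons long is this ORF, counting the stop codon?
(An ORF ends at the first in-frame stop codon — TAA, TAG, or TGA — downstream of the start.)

Codons from position 10: ATG (10–12), TGA (13–15).
TGA is the first in-frame stop; that's 2 codons including the stop.

2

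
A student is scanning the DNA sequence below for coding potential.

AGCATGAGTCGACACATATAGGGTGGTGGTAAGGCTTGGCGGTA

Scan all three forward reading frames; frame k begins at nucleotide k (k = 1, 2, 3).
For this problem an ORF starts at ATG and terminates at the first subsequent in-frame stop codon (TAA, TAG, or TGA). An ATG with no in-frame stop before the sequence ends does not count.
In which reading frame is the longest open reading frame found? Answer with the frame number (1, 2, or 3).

Frame 1: AGC ATG AGT CGA CAC ATA TAG GGT GGT GGT AAG GCT TGG CGG — ATG at 4, stop TAG at 19 → 18 nt.
Frame 2: GCA TGA GTC GAC ACA TAT AGG GTG GTG GTA AGG CTT GGC GGT — no ATG→stop ORF.
Frame 3: CAT GAG TCG ACA CAT ATA GGG TGG TGG TAA GGC TTG GCG GTA — no ATG→stop ORF.
Longest ORF is 18 nt in frame 1 (positions 4–21).

1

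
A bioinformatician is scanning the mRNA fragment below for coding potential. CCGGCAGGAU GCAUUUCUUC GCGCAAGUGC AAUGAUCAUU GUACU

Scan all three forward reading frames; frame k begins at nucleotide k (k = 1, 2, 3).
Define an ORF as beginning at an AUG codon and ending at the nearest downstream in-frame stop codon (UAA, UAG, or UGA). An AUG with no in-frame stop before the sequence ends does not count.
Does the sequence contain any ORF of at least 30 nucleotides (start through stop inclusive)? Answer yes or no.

Frame 1: CCG GCA GGA UGC AUU UCU UCG CGC AAG UGC AAU GAU CAU UGU ACU — no AUG→stop ORF.
Frame 2: CGG CAG GAU GCA UUU CUU CGC GCA AGU GCA AUG AUC AUU GUA — no AUG→stop ORF.
Frame 3: GGC AGG AUG CAU UUC UUC GCG CAA GUG CAA UGA UCA UUG UAC — AUG at 9, stop UGA at 33 → 27 nt.
Largest ORF found is 27 nucleotides < 30, so no.

no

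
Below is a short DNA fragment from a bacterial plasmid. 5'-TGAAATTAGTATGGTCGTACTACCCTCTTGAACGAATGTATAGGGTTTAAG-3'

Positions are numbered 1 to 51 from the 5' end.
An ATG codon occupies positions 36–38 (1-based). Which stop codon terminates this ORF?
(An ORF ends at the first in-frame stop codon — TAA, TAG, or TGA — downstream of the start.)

Codons from position 36: ATG (36–38), TAT (39–41), AGG (42–44), GTT (45–47), TAA (48–50).
The first in-frame stop codon is TAA.

TAA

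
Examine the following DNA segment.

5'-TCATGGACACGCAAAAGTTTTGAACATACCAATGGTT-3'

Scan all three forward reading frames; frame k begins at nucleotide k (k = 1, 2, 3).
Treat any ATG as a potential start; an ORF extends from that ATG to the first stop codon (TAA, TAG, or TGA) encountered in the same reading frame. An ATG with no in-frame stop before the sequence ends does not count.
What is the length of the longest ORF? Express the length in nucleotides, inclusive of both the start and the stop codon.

Frame 1: TCA TGG ACA CGC AAA AGT TTT GAA CAT ACC AAT GGT — no ATG→stop ORF.
Frame 2: CAT GGA CAC GCA AAA GTT TTG AAC ATA CCA ATG GTT — no ATG→stop ORF.
Frame 3: ATG GAC ACG CAA AAG TTT TGA ACA TAC CAA TGG — ATG at 3, stop TGA at 21 → 21 nt.
Longest: frame 3, positions 3–23, 21 nt = 7 codons = 6 aa. → 21 nucleotides.

21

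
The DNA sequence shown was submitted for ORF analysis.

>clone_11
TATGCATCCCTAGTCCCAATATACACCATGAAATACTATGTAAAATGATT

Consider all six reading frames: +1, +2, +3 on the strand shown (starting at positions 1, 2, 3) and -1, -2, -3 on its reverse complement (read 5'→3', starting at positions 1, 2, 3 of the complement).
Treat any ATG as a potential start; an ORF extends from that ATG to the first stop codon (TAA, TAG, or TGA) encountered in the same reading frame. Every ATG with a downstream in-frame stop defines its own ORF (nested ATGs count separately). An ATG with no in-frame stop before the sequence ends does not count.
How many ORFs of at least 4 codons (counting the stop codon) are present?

Reverse complement (5'→3'): AATCATTTTACATAGTATTTCATGGTGTATATTGGGACTAGGGATGCATA
Frame +1: TAT GCA TCC CTA GTC CCA ATA TAC ACC ATG AAA TAC TAT GTA AAA TGA — ATG at 28, stop TGA at 46 → 21 nt.
Frame +2: ATG CAT CCC TAG TCC CAA TAT ACA CCA TGA AAT ACT ATG TAA AAT GAT — ATG at 2, stop TAG at 11 → 12 nt; ATG at 38, stop TAA at 41 → 6 nt.
Frame +3: TGC ATC CCT AGT CCC AAT ATA CAC CAT GAA ATA CTA TGT AAA ATG ATT — no ATG→stop ORF.
Frame -1: AAT CAT TTT ACA TAG TAT TTC ATG GTG TAT ATT GGG ACT AGG GAT GCA — no ATG→stop ORF.
Frame -2: ATC ATT TTA CAT AGT ATT TCA TGG TGT ATA TTG GGA CTA GGG ATG CAT — no ATG→stop ORF.
Frame -3: TCA TTT TAC ATA GTA TTT CAT GGT GTA TAT TGG GAC TAG GGA TGC ATA — no ATG→stop ORF.
ORFs ≥ 4 codons: frame +1 28–48 (7 codons), frame +2 2–13 (4 codons). Count = 2.

2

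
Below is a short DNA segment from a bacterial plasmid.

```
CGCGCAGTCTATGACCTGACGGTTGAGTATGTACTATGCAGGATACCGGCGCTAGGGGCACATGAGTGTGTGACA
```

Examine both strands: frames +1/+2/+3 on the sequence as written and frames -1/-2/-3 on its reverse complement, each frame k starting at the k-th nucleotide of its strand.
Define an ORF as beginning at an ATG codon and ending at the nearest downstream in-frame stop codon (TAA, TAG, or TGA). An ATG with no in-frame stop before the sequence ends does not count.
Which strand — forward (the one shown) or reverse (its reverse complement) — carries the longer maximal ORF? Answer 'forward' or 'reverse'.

forward

Reverse complement (5'→3'): TGTCACACACTCATGTGCCCCTAGCGCCGGTATCCTGCATAGTACATACTCAACCGTCAGGTCATAGACTGCGCG
Frame +1: CGC GCA GTC TAT GAC CTG ACG GTT GAG TAT GTA CTA TGC AGG ATA CCG GCG CTA GGG GCA CAT GAG TGT GTG ACA — no ATG→stop ORF.
Frame +2: GCG CAG TCT ATG ACC TGA CGG TTG AGT ATG TAC TAT GCA GGA TAC CGG CGC TAG GGG CAC ATG AGT GTG TGA — ATG at 11, stop TGA at 17 → 9 nt; ATG at 29, stop TAG at 53 → 27 nt; ATG at 62, stop TGA at 71 → 12 nt.
Frame +3: CGC AGT CTA TGA CCT GAC GGT TGA GTA TGT ACT ATG CAG GAT ACC GGC GCT AGG GGC ACA TGA GTG TGT GAC — ATG at 36, stop TGA at 63 → 30 nt.
Frame -1: TGT CAC ACA CTC ATG TGC CCC TAG CGC CGG TAT CCT GCA TAG TAC ATA CTC AAC CGT CAG GTC ATA GAC TGC GCG — ATG at 13, stop TAG at 22 → 12 nt.
Frame -2: GTC ACA CAC TCA TGT GCC CCT AGC GCC GGT ATC CTG CAT AGT ACA TAC TCA ACC GTC AGG TCA TAG ACT GCG — no ATG→stop ORF.
Frame -3: TCA CAC ACT CAT GTG CCC CTA GCG CCG GTA TCC TGC ATA GTA CAT ACT CAA CCG TCA GGT CAT AGA CTG CGC — no ATG→stop ORF.
Forward-strand max 30 nt; reverse-strand max 12 nt. The forward strand has the longer ORF.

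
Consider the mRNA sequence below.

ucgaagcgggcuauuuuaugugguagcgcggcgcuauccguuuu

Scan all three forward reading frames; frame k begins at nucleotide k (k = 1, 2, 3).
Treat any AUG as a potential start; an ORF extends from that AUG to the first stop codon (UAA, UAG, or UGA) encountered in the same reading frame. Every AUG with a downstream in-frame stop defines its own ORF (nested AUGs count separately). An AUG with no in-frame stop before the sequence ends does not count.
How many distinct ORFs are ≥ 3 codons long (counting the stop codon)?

1

Frame 1: UCG AAG CGG GCU AUU UUA UGU GGU AGC GCG GCG CUA UCC GUU — no AUG→stop ORF.
Frame 2: CGA AGC GGG CUA UUU UAU GUG GUA GCG CGG CGC UAU CCG UUU — no AUG→stop ORF.
Frame 3: GAA GCG GGC UAU UUU AUG UGG UAG CGC GGC GCU AUC CGU UUU — AUG at 18, stop UAG at 24 → 9 nt.
ORFs ≥ 3 codons: frame 3 18–26 (3 codons). Count = 1.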